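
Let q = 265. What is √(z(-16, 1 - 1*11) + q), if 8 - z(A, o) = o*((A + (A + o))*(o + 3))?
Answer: 3*√357 ≈ 56.683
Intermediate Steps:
z(A, o) = 8 - o*(3 + o)*(o + 2*A) (z(A, o) = 8 - o*(A + (A + o))*(o + 3) = 8 - o*(o + 2*A)*(3 + o) = 8 - o*(3 + o)*(o + 2*A))
√(z(-16, 1 - 1*11) + q) = √((8 - (1 - 1*11)³ - 3*(1 - 1*11)² - 6*(-16)*(1 - 1*11) - 2*(-16)*(1 - 1*11)²) + 265) = √((8 - (1 - 11)³ - 3*(1 - 11)² - 6*(-16)*(1 - 11) - 2*(-16)*(1 - 11)²) + 265) = √((8 - 1*(-10)³ - 3*(-10)² - 6*(-16)*(-10) - 2*(-16)*(-10)²) + 265) = √((8 - 1*(-1000) - 3*100 - 960 - 2*(-16)*100) + 265) = √((8 + 1000 - 300 - 960 + 3200) + 265) = √(2948 + 265) = √3213 = 3*√357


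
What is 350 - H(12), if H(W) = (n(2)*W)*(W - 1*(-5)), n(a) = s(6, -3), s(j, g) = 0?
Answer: 350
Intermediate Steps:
n(a) = 0
H(W) = 0 (H(W) = (0*W)*(W - 1*(-5)) = 0*(W + 5) = 0*(5 + W) = 0)
350 - H(12) = 350 - 1*0 = 350 + 0 = 350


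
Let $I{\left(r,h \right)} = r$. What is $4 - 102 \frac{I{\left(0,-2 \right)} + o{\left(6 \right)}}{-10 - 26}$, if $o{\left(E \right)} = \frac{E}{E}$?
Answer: $\frac{41}{6} \approx 6.8333$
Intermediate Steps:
$o{\left(E \right)} = 1$
$4 - 102 \frac{I{\left(0,-2 \right)} + o{\left(6 \right)}}{-10 - 26} = 4 - 102 \frac{0 + 1}{-10 - 26} = 4 - 102 \cdot 1 \frac{1}{-36} = 4 - 102 \cdot 1 \left(- \frac{1}{36}\right) = 4 - - \frac{17}{6} = 4 + \frac{17}{6} = \frac{41}{6}$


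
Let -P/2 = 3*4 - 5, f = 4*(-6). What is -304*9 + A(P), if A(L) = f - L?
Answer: -2746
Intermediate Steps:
f = -24
P = -14 (P = -2*(3*4 - 5) = -2*(12 - 5) = -2*7 = -14)
A(L) = -24 - L
-304*9 + A(P) = -304*9 + (-24 - 1*(-14)) = -2736 + (-24 + 14) = -2736 - 10 = -2746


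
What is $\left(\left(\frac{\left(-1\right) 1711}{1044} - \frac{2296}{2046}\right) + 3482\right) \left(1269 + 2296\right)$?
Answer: $\frac{4911780755}{396} \approx 1.2403 \cdot 10^{7}$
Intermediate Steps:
$\left(\left(\frac{\left(-1\right) 1711}{1044} - \frac{2296}{2046}\right) + 3482\right) \left(1269 + 2296\right) = \left(\left(\left(-1711\right) \frac{1}{1044} - \frac{1148}{1023}\right) + 3482\right) 3565 = \left(\left(- \frac{59}{36} - \frac{1148}{1023}\right) + 3482\right) 3565 = \left(- \frac{33895}{12276} + 3482\right) 3565 = \frac{42711137}{12276} \cdot 3565 = \frac{4911780755}{396}$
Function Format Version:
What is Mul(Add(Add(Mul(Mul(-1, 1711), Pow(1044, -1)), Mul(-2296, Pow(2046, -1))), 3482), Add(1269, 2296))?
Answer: Rational(4911780755, 396) ≈ 1.2403e+7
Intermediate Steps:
Mul(Add(Add(Mul(Mul(-1, 1711), Pow(1044, -1)), Mul(-2296, Pow(2046, -1))), 3482), Add(1269, 2296)) = Mul(Add(Add(Mul(-1711, Rational(1, 1044)), Mul(-2296, Rational(1, 2046))), 3482), 3565) = Mul(Add(Add(Rational(-59, 36), Rational(-1148, 1023)), 3482), 3565) = Mul(Add(Rational(-33895, 12276), 3482), 3565) = Mul(Rational(42711137, 12276), 3565) = Rational(4911780755, 396)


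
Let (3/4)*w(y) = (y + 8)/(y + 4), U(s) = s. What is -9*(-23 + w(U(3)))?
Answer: 1317/7 ≈ 188.14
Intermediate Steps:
w(y) = 4*(8 + y)/(3*(4 + y)) (w(y) = 4*((y + 8)/(y + 4))/3 = 4*((8 + y)/(4 + y))/3 = 4*(8 + y)/(3*(4 + y)))
-9*(-23 + w(U(3))) = -9*(-23 + 4*(8 + 3)/(3*(4 + 3))) = -9*(-23 + (4/3)*11/7) = -9*(-23 + (4/3)*(1/7)*11) = -9*(-23 + 44/21) = -9*(-439/21) = 1317/7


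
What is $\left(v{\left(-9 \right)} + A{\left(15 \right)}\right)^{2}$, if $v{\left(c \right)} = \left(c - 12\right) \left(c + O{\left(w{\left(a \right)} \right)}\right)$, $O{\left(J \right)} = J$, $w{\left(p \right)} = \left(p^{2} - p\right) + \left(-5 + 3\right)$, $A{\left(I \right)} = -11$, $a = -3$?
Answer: $1024$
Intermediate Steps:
$w{\left(p \right)} = -2 + p^{2} - p$ ($w{\left(p \right)} = \left(p^{2} - p\right) - 2 = -2 + p^{2} - p$)
$v{\left(c \right)} = \left(-12 + c\right) \left(10 + c\right)$ ($v{\left(c \right)} = \left(c - 12\right) \left(c - \left(-1 - 9\right)\right) = \left(-12 + c\right) \left(c + \left(-2 + 9 + 3\right)\right) = \left(-12 + c\right) \left(c + 10\right) = \left(-12 + c\right) \left(10 + c\right)$)
$\left(v{\left(-9 \right)} + A{\left(15 \right)}\right)^{2} = \left(\left(-120 + \left(-9\right)^{2} - -18\right) - 11\right)^{2} = \left(\left(-120 + 81 + 18\right) - 11\right)^{2} = \left(-21 - 11\right)^{2} = \left(-32\right)^{2} = 1024$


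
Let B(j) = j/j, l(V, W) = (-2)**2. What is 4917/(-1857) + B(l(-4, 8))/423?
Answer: -692678/261837 ≈ -2.6455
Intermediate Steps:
l(V, W) = 4
B(j) = 1
4917/(-1857) + B(l(-4, 8))/423 = 4917/(-1857) + 1/423 = 4917*(-1/1857) + 1*(1/423) = -1639/619 + 1/423 = -692678/261837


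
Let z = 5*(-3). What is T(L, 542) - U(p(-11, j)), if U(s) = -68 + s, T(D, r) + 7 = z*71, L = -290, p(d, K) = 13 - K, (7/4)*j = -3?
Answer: -7131/7 ≈ -1018.7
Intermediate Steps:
j = -12/7 (j = (4/7)*(-3) = -12/7 ≈ -1.7143)
z = -15
T(D, r) = -1072 (T(D, r) = -7 - 15*71 = -7 - 1065 = -1072)
T(L, 542) - U(p(-11, j)) = -1072 - (-68 + (13 - 1*(-12/7))) = -1072 - (-68 + (13 + 12/7)) = -1072 - (-68 + 103/7) = -1072 - 1*(-373/7) = -1072 + 373/7 = -7131/7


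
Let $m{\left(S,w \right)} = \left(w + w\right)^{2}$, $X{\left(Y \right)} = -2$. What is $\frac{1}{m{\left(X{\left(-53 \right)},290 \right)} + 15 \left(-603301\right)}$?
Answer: $- \frac{1}{8713115} \approx -1.1477 \cdot 10^{-7}$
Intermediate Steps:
$m{\left(S,w \right)} = 4 w^{2}$ ($m{\left(S,w \right)} = \left(2 w\right)^{2} = 4 w^{2}$)
$\frac{1}{m{\left(X{\left(-53 \right)},290 \right)} + 15 \left(-603301\right)} = \frac{1}{4 \cdot 290^{2} + 15 \left(-603301\right)} = \frac{1}{4 \cdot 84100 - 9049515} = \frac{1}{336400 - 9049515} = \frac{1}{-8713115} = - \frac{1}{8713115}$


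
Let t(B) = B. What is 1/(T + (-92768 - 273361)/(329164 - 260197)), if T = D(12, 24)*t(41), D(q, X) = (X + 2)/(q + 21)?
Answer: 252879/6826285 ≈ 0.037045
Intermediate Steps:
D(q, X) = (2 + X)/(21 + q)
T = 1066/33 (T = ((2 + 24)/(21 + 12))*41 = (26/33)*41 = 1066/33 ≈ 32.303)
1/(T + (-92768 - 273361)/(329164 - 260197)) = 1/(1066/33 + (-92768 - 273361)/(329164 - 260197)) = 1/(1066/33 - 366129/68967) = 1/(1066/33 - 366129*1/68967) = 1/(1066/33 - 40681/7663) = 1/(6826285/252879) = 252879/6826285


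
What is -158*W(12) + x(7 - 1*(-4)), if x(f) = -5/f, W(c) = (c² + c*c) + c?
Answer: -521405/11 ≈ -47400.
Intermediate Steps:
W(c) = c + 2*c² (W(c) = (c² + c²) + c = 2*c² + c = c + 2*c²)
-158*W(12) + x(7 - 1*(-4)) = -1896*(1 + 2*12) - 5/(7 - 1*(-4)) = -1896*(1 + 24) - 5/(7 + 4) = -1896*25 - 5/11 = -158*300 - 5*1/11 = -47400 - 5/11 = -521405/11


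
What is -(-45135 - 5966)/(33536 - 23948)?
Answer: 51101/9588 ≈ 5.3297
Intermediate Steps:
-(-45135 - 5966)/(33536 - 23948) = -(-51101)/9588 = -1*(-51101/9588) = 51101/9588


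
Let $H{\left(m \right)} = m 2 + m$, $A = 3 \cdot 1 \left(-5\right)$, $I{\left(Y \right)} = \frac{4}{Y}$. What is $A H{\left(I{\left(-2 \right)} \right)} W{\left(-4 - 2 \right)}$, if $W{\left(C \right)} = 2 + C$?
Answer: $-360$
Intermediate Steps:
$A = -15$ ($A = 3 \left(-5\right) = -15$)
$H{\left(m \right)} = 3 m$ ($H{\left(m \right)} = 2 m + m = 3 m$)
$A H{\left(I{\left(-2 \right)} \right)} W{\left(-4 - 2 \right)} = - 15 \cdot 3 \frac{4}{-2} \left(2 - 6\right) = - 15 \cdot 3 \cdot 4 \left(- \frac{1}{2}\right) \left(2 - 6\right) = - 15 \cdot 3 \left(-2\right) \left(-4\right) = \left(-15\right) \left(-6\right) \left(-4\right) = 90 \left(-4\right) = -360$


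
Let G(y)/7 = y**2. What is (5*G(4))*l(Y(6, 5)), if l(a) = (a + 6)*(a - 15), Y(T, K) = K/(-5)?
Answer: -44800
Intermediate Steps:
Y(T, K) = -K/5 (Y(T, K) = K*(-1/5) = -K/5)
G(y) = 7*y**2
l(a) = (-15 + a)*(6 + a) (l(a) = (6 + a)*(-15 + a) = (-15 + a)*(6 + a))
(5*G(4))*l(Y(6, 5)) = (5*(7*4**2))*(-90 + (-1/5*5)**2 - (-9)*5/5) = (5*(7*16))*(-90 + (-1)**2 - 9*(-1)) = (5*112)*(-90 + 1 + 9) = 560*(-80) = -44800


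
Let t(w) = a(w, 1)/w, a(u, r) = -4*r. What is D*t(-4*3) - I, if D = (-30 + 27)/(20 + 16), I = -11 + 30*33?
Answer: -35245/36 ≈ -979.03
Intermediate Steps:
I = 979 (I = -11 + 990 = 979)
D = -1/12 (D = -3/36 = -3*1/36 = -1/12 ≈ -0.083333)
t(w) = -4/w (t(w) = (-4*1)/w = -4/w)
D*t(-4*3) - I = -(-1)/(3*((-4*3))) - 1*979 = -(-1)/(3*(-12)) - 979 = -(-1)*(-1)/(3*12) - 979 = -1/12*1/3 - 979 = -1/36 - 979 = -35245/36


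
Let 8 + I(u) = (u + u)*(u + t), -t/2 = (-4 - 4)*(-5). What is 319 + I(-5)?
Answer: 1161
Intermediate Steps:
t = -80 (t = -2*(-4 - 4)*(-5) = -(-16)*(-5) = -2*40 = -80)
I(u) = -8 + 2*u*(-80 + u) (I(u) = -8 + (u + u)*(u - 80) = -8 + (2*u)*(-80 + u) = -8 + 2*u*(-80 + u))
319 + I(-5) = 319 + (-8 - 160*(-5) + 2*(-5)²) = 319 + (-8 + 800 + 2*25) = 319 + (-8 + 800 + 50) = 319 + 842 = 1161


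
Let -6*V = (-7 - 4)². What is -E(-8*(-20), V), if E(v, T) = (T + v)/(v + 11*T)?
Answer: 839/371 ≈ 2.2615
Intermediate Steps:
V = -121/6 (V = -(-7 - 4)²/6 = -⅙*(-11)² = -⅙*121 = -121/6 ≈ -20.167)
E(v, T) = (T + v)/(v + 11*T)
-E(-8*(-20), V) = -(-121/6 - 8*(-20))/(-8*(-20) + 11*(-121/6)) = -(-121/6 + 160)/(160 - 1331/6) = -839/((-371/6)*6) = -(-6)*839/(371*6) = -1*(-839/371) = 839/371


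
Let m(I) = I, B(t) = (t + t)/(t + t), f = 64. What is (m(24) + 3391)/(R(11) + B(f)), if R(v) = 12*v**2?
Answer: 3415/1453 ≈ 2.3503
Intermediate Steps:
B(t) = 1 (B(t) = (2*t)/((2*t)) = (2*t)*(1/(2*t)) = 1)
(m(24) + 3391)/(R(11) + B(f)) = (24 + 3391)/(12*11**2 + 1) = 3415/(12*121 + 1) = 3415/(1452 + 1) = 3415/1453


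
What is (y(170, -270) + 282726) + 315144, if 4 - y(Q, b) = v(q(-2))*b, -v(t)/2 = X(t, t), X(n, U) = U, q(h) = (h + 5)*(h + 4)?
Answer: 594634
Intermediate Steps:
q(h) = (4 + h)*(5 + h) (q(h) = (5 + h)*(4 + h) = (4 + h)*(5 + h))
v(t) = -2*t
y(Q, b) = 4 + 12*b (y(Q, b) = 4 - (-2*(20 + (-2)² + 9*(-2)))*b = 4 - (-2*(20 + 4 - 18))*b = 4 - (-2*6)*b = 4 - (-12)*b = 4 + 12*b)
(y(170, -270) + 282726) + 315144 = ((4 + 12*(-270)) + 282726) + 315144 = ((4 - 3240) + 282726) + 315144 = (-3236 + 282726) + 315144 = 279490 + 315144 = 594634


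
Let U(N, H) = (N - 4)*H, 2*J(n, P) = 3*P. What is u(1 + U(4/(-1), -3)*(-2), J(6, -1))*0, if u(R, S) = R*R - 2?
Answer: 0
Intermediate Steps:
J(n, P) = 3*P/2 (J(n, P) = (3*P)/2 = 3*P/2)
U(N, H) = H*(-4 + N) (U(N, H) = (-4 + N)*H = H*(-4 + N))
u(R, S) = -2 + R² (u(R, S) = R² - 2 = -2 + R²)
u(1 + U(4/(-1), -3)*(-2), J(6, -1))*0 = (-2 + (1 - 3*(-4 + 4/(-1))*(-2))²)*0 = (-2 + (1 - 3*(-4 + 4*(-1))*(-2))²)*0 = (-2 + (1 - 3*(-4 - 4)*(-2))²)*0 = (-2 + (1 - 3*(-8)*(-2))²)*0 = (-2 + (1 + 24*(-2))²)*0 = (-2 + (1 - 48)²)*0 = (-2 + (-47)²)*0 = (-2 + 2209)*0 = 2207*0 = 0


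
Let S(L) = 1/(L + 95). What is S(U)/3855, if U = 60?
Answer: 1/597525 ≈ 1.6736e-6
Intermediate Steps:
S(L) = 1/(95 + L)
S(U)/3855 = 1/((95 + 60)*3855) = (1/3855)/155 = (1/155)*(1/3855) = 1/597525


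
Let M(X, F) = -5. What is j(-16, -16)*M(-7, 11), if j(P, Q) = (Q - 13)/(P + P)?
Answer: -145/32 ≈ -4.5313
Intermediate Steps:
j(P, Q) = (-13 + Q)/(2*P) (j(P, Q) = (-13 + Q)/((2*P)) = (-13 + Q)*(1/(2*P)) = (-13 + Q)/(2*P))
j(-16, -16)*M(-7, 11) = ((½)*(-13 - 16)/(-16))*(-5) = ((½)*(-1/16)*(-29))*(-5) = (29/32)*(-5) = -145/32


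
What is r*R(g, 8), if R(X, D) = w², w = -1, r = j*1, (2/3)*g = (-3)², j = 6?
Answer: 6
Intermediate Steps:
g = 27/2 (g = (3/2)*(-3)² = (3/2)*9 = 27/2 ≈ 13.500)
r = 6 (r = 6*1 = 6)
R(X, D) = 1 (R(X, D) = (-1)² = 1)
r*R(g, 8) = 6*1 = 6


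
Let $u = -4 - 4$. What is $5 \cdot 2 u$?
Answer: $-80$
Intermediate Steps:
$u = -8$
$5 \cdot 2 u = 5 \cdot 2 \left(-8\right) = 10 \left(-8\right) = -80$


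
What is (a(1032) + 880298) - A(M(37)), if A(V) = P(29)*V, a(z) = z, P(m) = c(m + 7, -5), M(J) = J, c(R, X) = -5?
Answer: 881515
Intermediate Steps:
P(m) = -5
A(V) = -5*V
(a(1032) + 880298) - A(M(37)) = (1032 + 880298) - (-5)*37 = 881330 - 1*(-185) = 881330 + 185 = 881515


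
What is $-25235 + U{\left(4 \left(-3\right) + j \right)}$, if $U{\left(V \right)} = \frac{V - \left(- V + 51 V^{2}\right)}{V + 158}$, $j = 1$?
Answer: $- \frac{3715738}{147} \approx -25277.0$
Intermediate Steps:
$U{\left(V \right)} = \frac{- 51 V^{2} + 2 V}{158 + V}$ ($U{\left(V \right)} = \frac{V - \left(- V + 51 V^{2}\right)}{158 + V} = \frac{- 51 V^{2} + 2 V}{158 + V}$)
$-25235 + U{\left(4 \left(-3\right) + j \right)} = -25235 + \frac{\left(4 \left(-3\right) + 1\right) \left(2 - 51 \left(4 \left(-3\right) + 1\right)\right)}{158 + \left(4 \left(-3\right) + 1\right)} = -25235 + \frac{\left(-12 + 1\right) \left(2 - 51 \left(-12 + 1\right)\right)}{158 + \left(-12 + 1\right)} = -25235 - \frac{11 \left(2 - -561\right)}{158 - 11} = -25235 - \frac{11 \left(2 + 561\right)}{147} = -25235 - \frac{11}{147} \cdot 563 = -25235 - \frac{6193}{147} = - \frac{3715738}{147}$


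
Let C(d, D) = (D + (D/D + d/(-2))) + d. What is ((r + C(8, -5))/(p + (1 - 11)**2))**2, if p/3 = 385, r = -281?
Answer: 78961/1575025 ≈ 0.050133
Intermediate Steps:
p = 1155 (p = 3*385 = 1155)
C(d, D) = 1 + D + d/2 (C(d, D) = (D + (1 + d*(-1/2))) + d = (D + (1 - d/2)) + d = (1 + D - d/2) + d = 1 + D + d/2)
((r + C(8, -5))/(p + (1 - 11)**2))**2 = ((-281 + (1 - 5 + (1/2)*8))/(1155 + (1 - 11)**2))**2 = ((-281 + (1 - 5 + 4))/(1155 + (-10)**2))**2 = ((-281 + 0)/(1155 + 100))**2 = (-281/1255)**2 = 78961/1575025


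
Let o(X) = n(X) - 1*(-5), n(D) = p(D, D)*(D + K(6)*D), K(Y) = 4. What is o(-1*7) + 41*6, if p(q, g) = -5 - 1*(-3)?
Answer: 321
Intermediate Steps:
p(q, g) = -2 (p(q, g) = -5 + 3 = -2)
n(D) = -10*D (n(D) = -2*(D + 4*D) = -10*D)
o(X) = 5 - 10*X (o(X) = -10*X - 1*(-5) = -10*X + 5 = 5 - 10*X)
o(-1*7) + 41*6 = (5 - (-10)*7) + 41*6 = (5 - 10*(-7)) + 246 = (5 + 70) + 246 = 75 + 246 = 321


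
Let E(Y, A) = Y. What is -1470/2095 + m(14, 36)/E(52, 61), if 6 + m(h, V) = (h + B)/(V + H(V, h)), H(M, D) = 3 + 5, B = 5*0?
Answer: -388711/479336 ≈ -0.81094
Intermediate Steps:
B = 0
H(M, D) = 8
m(h, V) = -6 + h/(8 + V) (m(h, V) = -6 + (h + 0)/(V + 8) = -6 + h/(8 + V))
-1470/2095 + m(14, 36)/E(52, 61) = -1470/2095 + ((-48 + 14 - 6*36)/(8 + 36))/52 = -1470*1/2095 + ((-48 + 14 - 216)/44)*(1/52) = -294/419 + ((1/44)*(-250))*(1/52) = -294/419 - 125/22*1/52 = -294/419 - 125/1144 = -388711/479336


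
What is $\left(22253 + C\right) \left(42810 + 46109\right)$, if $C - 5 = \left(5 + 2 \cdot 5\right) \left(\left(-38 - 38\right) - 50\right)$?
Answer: $1811102192$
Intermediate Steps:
$C = -1885$ ($C = 5 + \left(5 + 2 \cdot 5\right) \left(\left(-38 - 38\right) - 50\right) = 5 + \left(5 + 10\right) \left(-76 - 50\right) = 5 + 15 \left(-126\right) = 5 - 1890 = -1885$)
$\left(22253 + C\right) \left(42810 + 46109\right) = \left(22253 - 1885\right) \left(42810 + 46109\right) = 20368 \cdot 88919 = 1811102192$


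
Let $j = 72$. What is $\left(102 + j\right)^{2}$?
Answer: $30276$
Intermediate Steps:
$\left(102 + j\right)^{2} = \left(102 + 72\right)^{2} = 174^{2} = 30276$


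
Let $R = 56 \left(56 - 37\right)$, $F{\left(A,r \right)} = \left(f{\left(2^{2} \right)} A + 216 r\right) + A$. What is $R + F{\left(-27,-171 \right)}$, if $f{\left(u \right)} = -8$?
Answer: $-35683$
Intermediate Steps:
$F{\left(A,r \right)} = - 7 A + 216 r$ ($F{\left(A,r \right)} = \left(- 8 A + 216 r\right) + A = - 7 A + 216 r$)
$R = 1064$ ($R = 56 \cdot 19 = 1064$)
$R + F{\left(-27,-171 \right)} = 1064 + \left(\left(-7\right) \left(-27\right) + 216 \left(-171\right)\right) = 1064 + \left(189 - 36936\right) = 1064 - 36747 = -35683$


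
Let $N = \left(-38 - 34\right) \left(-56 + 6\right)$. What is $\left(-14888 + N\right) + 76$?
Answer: $-11212$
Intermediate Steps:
$N = 3600$ ($N = \left(-38 - 34\right) \left(-50\right) = \left(-72\right) \left(-50\right) = 3600$)
$\left(-14888 + N\right) + 76 = \left(-14888 + 3600\right) + 76 = -11288 + 76 = -11212$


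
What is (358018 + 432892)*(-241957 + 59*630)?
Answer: -161968086170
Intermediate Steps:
(358018 + 432892)*(-241957 + 59*630) = 790910*(-241957 + 37170) = 790910*(-204787) = -161968086170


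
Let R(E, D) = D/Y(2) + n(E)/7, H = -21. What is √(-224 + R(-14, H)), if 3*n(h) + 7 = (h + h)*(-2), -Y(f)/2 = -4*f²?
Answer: I*√128058/24 ≈ 14.91*I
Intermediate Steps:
Y(f) = 8*f² (Y(f) = -(-8)*f² = 8*f²)
n(h) = -7/3 - 4*h/3 (n(h) = -7/3 + ((h + h)*(-2))/3 = -7/3 + ((2*h)*(-2))/3 = -7/3 + (-4*h)/3 = -7/3 - 4*h/3)
R(E, D) = -⅓ - 4*E/21 + D/32 (R(E, D) = D/((8*2²)) + (-7/3 - 4*E/3)/7 = D/((8*4)) + (-7/3 - 4*E/3)*(⅐) = D/32 + (-⅓ - 4*E/21) = -⅓ - 4*E/21 + D/32)
√(-224 + R(-14, H)) = √(-224 + (-⅓ - 4/21*(-14) + (1/32)*(-21))) = √(-224 + (-⅓ + 8/3 - 21/32)) = √(-224 + 161/96) = √(-21343/96) = I*√128058/24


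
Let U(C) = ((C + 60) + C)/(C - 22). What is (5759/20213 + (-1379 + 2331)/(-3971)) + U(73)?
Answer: 983511553/240797469 ≈ 4.0844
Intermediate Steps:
U(C) = (60 + 2*C)/(-22 + C) (U(C) = ((60 + C) + C)/(-22 + C) = (60 + 2*C)/(-22 + C))
(5759/20213 + (-1379 + 2331)/(-3971)) + U(73) = (5759/20213 + (-1379 + 2331)/(-3971)) + 2*(30 + 73)/(-22 + 73) = (5759*(1/20213) + 952*(-1/3971)) + 2*103/51 = (5759/20213 - 952/3971) + 2*(1/51)*103 = 3626213/80265823 + 206/51 = 983511553/240797469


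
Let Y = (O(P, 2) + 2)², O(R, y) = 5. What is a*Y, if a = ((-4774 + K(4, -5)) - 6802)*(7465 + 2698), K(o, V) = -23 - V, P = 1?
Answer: -5773661278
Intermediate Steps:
Y = 49 (Y = (5 + 2)² = 7² = 49)
a = -117829822 (a = ((-4774 + (-23 - 1*(-5))) - 6802)*(7465 + 2698) = ((-4774 + (-23 + 5)) - 6802)*10163 = ((-4774 - 18) - 6802)*10163 = (-4792 - 6802)*10163 = -11594*10163 = -117829822)
a*Y = -117829822*49 = -5773661278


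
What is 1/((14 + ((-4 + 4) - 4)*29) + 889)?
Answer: 1/787 ≈ 0.0012706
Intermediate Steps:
1/((14 + ((-4 + 4) - 4)*29) + 889) = 1/((14 + (0 - 4)*29) + 889) = 1/((14 - 4*29) + 889) = 1/((14 - 116) + 889) = 1/(-102 + 889) = 1/787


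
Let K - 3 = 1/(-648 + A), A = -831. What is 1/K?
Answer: 1479/4436 ≈ 0.33341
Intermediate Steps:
K = 4436/1479 (K = 3 + 1/(-648 - 831) = 3 + 1/(-1479) = 3 - 1/1479 = 4436/1479 ≈ 2.9993)
1/K = 1/(4436/1479) = 1479/4436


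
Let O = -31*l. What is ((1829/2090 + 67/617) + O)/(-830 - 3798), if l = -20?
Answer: -800777123/5967944840 ≈ -0.13418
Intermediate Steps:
O = 620 (O = -31*(-20) = 620)
((1829/2090 + 67/617) + O)/(-830 - 3798) = ((1829/2090 + 67/617) + 620)/(-830 - 3798) = ((1829*(1/2090) + 67*(1/617)) + 620)/(-4628) = ((1829/2090 + 67/617) + 620)*(-1/4628) = (1268523/1289530 + 620)*(-1/4628) = (800777123/1289530)*(-1/4628) = -800777123/5967944840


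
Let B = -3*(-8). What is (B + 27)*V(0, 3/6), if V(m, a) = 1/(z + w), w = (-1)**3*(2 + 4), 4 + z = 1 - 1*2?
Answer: -51/11 ≈ -4.6364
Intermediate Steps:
z = -5 (z = -4 + (1 - 1*2) = -4 + (1 - 2) = -4 - 1 = -5)
w = -6 (w = -1*6 = -6)
V(m, a) = -1/11 (V(m, a) = 1/(-5 - 6) = 1/(-11) = -1/11)
B = 24
(B + 27)*V(0, 3/6) = (24 + 27)*(-1/11) = 51*(-1/11) = -51/11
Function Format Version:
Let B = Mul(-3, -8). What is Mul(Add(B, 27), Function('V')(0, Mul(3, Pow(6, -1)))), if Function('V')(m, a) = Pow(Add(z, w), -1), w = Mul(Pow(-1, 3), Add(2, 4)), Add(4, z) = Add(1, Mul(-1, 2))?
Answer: Rational(-51, 11) ≈ -4.6364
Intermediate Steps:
z = -5 (z = Add(-4, Add(1, Mul(-1, 2))) = Add(-4, Add(1, -2)) = Add(-4, -1) = -5)
w = -6 (w = Mul(-1, 6) = -6)
Function('V')(m, a) = Rational(-1, 11) (Function('V')(m, a) = Pow(Add(-5, -6), -1) = Pow(-11, -1) = Rational(-1, 11))
B = 24
Mul(Add(B, 27), Function('V')(0, Mul(3, Pow(6, -1)))) = Mul(Add(24, 27), Rational(-1, 11)) = Mul(51, Rational(-1, 11)) = Rational(-51, 11)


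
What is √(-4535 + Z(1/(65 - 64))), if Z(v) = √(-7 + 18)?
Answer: √(-4535 + √11) ≈ 67.318*I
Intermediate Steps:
Z(v) = √11
√(-4535 + Z(1/(65 - 64))) = √(-4535 + √11)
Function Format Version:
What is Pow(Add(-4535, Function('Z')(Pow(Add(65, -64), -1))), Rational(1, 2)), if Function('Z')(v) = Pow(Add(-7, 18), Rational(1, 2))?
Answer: Pow(Add(-4535, Pow(11, Rational(1, 2))), Rational(1, 2)) ≈ Mul(67.318, I)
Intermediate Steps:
Function('Z')(v) = Pow(11, Rational(1, 2))
Pow(Add(-4535, Function('Z')(Pow(Add(65, -64), -1))), Rational(1, 2)) = Pow(Add(-4535, Pow(11, Rational(1, 2))), Rational(1, 2))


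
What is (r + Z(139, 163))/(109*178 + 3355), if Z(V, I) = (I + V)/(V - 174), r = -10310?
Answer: -361152/796495 ≈ -0.45343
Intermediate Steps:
Z(V, I) = (I + V)/(-174 + V)
(r + Z(139, 163))/(109*178 + 3355) = (-10310 + (163 + 139)/(-174 + 139))/(109*178 + 3355) = (-10310 + 302/(-35))/(19402 + 3355) = (-10310 - 1/35*302)/22757 = (-10310 - 302/35)*(1/22757) = -361152/35*1/22757 = -361152/796495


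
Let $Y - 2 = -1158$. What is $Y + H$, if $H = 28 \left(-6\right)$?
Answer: $-1324$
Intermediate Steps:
$Y = -1156$ ($Y = 2 - 1158 = -1156$)
$H = -168$
$Y + H = -1156 - 168 = -1324$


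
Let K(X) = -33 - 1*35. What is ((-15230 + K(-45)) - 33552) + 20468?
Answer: -28382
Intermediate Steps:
K(X) = -68 (K(X) = -33 - 35 = -68)
((-15230 + K(-45)) - 33552) + 20468 = ((-15230 - 68) - 33552) + 20468 = (-15298 - 33552) + 20468 = -48850 + 20468 = -28382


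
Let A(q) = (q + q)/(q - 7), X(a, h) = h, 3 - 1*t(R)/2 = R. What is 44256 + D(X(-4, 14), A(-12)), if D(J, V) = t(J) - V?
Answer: 840422/19 ≈ 44233.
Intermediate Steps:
t(R) = 6 - 2*R
A(q) = 2*q/(-7 + q) (A(q) = (2*q)/(-7 + q) = 2*q/(-7 + q))
D(J, V) = 6 - V - 2*J (D(J, V) = (6 - 2*J) - V = 6 - V - 2*J)
44256 + D(X(-4, 14), A(-12)) = 44256 + (6 - 2*(-12)/(-7 - 12) - 2*14) = 44256 + (6 - 2*(-12)/(-19) - 28) = 44256 + (6 - 2*(-12)*(-1)/19 - 28) = 44256 + (6 - 1*24/19 - 28) = 44256 + (6 - 24/19 - 28) = 44256 - 442/19 = 840422/19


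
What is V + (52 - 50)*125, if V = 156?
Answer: 406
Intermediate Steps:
V + (52 - 50)*125 = 156 + (52 - 50)*125 = 156 + 2*125 = 156 + 250 = 406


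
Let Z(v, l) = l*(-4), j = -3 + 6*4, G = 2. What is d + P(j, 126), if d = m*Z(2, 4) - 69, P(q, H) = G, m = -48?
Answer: 701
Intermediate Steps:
j = 21 (j = -3 + 24 = 21)
P(q, H) = 2
Z(v, l) = -4*l
d = 699 (d = -(-192)*4 - 69 = -48*(-16) - 69 = 768 - 69 = 699)
d + P(j, 126) = 699 + 2 = 701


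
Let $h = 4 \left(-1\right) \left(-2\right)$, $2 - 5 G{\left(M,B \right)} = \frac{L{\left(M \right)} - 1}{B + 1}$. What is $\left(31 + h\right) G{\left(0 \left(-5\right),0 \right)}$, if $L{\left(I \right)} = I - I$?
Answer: $\frac{117}{5} \approx 23.4$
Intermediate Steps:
$L{\left(I \right)} = 0$
$G{\left(M,B \right)} = \frac{2}{5} + \frac{1}{5 \left(1 + B\right)}$ ($G{\left(M,B \right)} = \frac{2}{5} - \frac{\left(0 - 1\right) \frac{1}{B + 1}}{5} = \frac{2}{5} - \frac{\left(-1\right) \frac{1}{1 + B}}{5} = \frac{2}{5} + \frac{1}{5 \left(1 + B\right)}$)
$h = 8$ ($h = \left(-4\right) \left(-2\right) = 8$)
$\left(31 + h\right) G{\left(0 \left(-5\right),0 \right)} = \left(31 + 8\right) \frac{3 + 2 \cdot 0}{5 \left(1 + 0\right)} = 39 \frac{3 + 0}{5 \cdot 1} = 39 \cdot \frac{1}{5} \cdot 1 \cdot 3 = 39 \cdot \frac{3}{5} = \frac{117}{5}$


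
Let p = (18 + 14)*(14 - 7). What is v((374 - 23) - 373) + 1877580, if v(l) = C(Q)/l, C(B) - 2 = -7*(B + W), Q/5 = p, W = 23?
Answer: 41314759/22 ≈ 1.8779e+6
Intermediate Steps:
p = 224 (p = 32*7 = 224)
Q = 1120 (Q = 5*224 = 1120)
C(B) = -159 - 7*B (C(B) = 2 - 7*(B + 23) = 2 - 7*(23 + B) = 2 + (-161 - 7*B) = -159 - 7*B)
v(l) = -7999/l (v(l) = (-159 - 7*1120)/l = (-159 - 7840)/l = -7999/l)
v((374 - 23) - 373) + 1877580 = -7999/((374 - 23) - 373) + 1877580 = -7999/(351 - 373) + 1877580 = -7999/(-22) + 1877580 = -7999*(-1/22) + 1877580 = 7999/22 + 1877580 = 41314759/22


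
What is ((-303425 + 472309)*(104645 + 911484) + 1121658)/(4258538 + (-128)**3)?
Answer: 85804525847/1080693 ≈ 79398.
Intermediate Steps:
((-303425 + 472309)*(104645 + 911484) + 1121658)/(4258538 + (-128)**3) = (168884*1016129 + 1121658)/(4258538 - 2097152) = (171607930036 + 1121658)/2161386 = 171609051694*(1/2161386) = 85804525847/1080693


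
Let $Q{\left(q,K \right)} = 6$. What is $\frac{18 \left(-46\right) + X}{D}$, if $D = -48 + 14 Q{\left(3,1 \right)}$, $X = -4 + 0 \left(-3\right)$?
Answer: $- \frac{208}{9} \approx -23.111$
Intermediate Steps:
$X = -4$ ($X = -4 + 0 = -4$)
$D = 36$ ($D = -48 + 14 \cdot 6 = -48 + 84 = 36$)
$\frac{18 \left(-46\right) + X}{D} = \frac{18 \left(-46\right) - 4}{36} = \left(-828 - 4\right) \frac{1}{36} = \left(-832\right) \frac{1}{36} = - \frac{208}{9}$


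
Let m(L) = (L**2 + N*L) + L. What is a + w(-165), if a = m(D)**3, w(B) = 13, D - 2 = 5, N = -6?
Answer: 2757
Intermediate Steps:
D = 7 (D = 2 + 5 = 7)
m(L) = L**2 - 5*L (m(L) = (L**2 - 6*L) + L = L**2 - 5*L)
a = 2744 (a = (7*(-5 + 7))**3 = (7*2)**3 = 14**3 = 2744)
a + w(-165) = 2744 + 13 = 2757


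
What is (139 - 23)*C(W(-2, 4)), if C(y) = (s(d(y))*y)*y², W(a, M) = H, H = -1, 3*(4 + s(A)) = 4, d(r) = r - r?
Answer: 928/3 ≈ 309.33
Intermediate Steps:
d(r) = 0
s(A) = -8/3 (s(A) = -4 + (⅓)*4 = -4 + 4/3 = -8/3)
W(a, M) = -1
C(y) = -8*y³/3 (C(y) = (-8*y/3)*y² = -8*y³/3)
(139 - 23)*C(W(-2, 4)) = (139 - 23)*(-8/3*(-1)³) = 116*(-8/3*(-1)) = 116*(8/3) = 928/3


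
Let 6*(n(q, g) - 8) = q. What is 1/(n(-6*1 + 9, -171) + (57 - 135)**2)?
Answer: 2/12185 ≈ 0.00016414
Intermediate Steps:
n(q, g) = 8 + q/6
1/(n(-6*1 + 9, -171) + (57 - 135)**2) = 1/((8 + (-6*1 + 9)/6) + (57 - 135)**2) = 1/((8 + (-6 + 9)/6) + (-78)**2) = 1/((8 + (1/6)*3) + 6084) = 1/((8 + 1/2) + 6084) = 1/(17/2 + 6084) = 1/(12185/2) = 2/12185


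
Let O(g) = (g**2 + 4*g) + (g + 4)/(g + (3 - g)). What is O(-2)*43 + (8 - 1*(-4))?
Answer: -394/3 ≈ -131.33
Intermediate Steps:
O(g) = 4/3 + g**2 + 13*g/3 (O(g) = (g**2 + 4*g) + (4 + g)/3 = (g**2 + 4*g) + (4 + g)*(1/3) = (g**2 + 4*g) + (4/3 + g/3) = 4/3 + g**2 + 13*g/3)
O(-2)*43 + (8 - 1*(-4)) = (4/3 + (-2)**2 + (13/3)*(-2))*43 + (8 - 1*(-4)) = (4/3 + 4 - 26/3)*43 + (8 + 4) = -10/3*43 + 12 = -430/3 + 12 = -394/3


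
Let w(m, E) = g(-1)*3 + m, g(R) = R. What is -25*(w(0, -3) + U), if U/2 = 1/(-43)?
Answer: 3275/43 ≈ 76.163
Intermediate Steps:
w(m, E) = -3 + m (w(m, E) = -1*3 + m = -3 + m)
U = -2/43 (U = 2/(-43) = 2*(-1/43) = -2/43 ≈ -0.046512)
-25*(w(0, -3) + U) = -25*((-3 + 0) - 2/43) = -25*(-3 - 2/43) = -25*(-131/43) = 3275/43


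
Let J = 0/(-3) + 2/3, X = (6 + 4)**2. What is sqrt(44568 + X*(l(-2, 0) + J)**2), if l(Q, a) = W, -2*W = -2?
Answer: 2*sqrt(100903)/3 ≈ 211.77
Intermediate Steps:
W = 1 (W = -1/2*(-2) = 1)
X = 100 (X = 10**2 = 100)
l(Q, a) = 1
J = 2/3 (J = 0*(-1/3) + 2*(1/3) = 0 + 2/3 = 2/3 ≈ 0.66667)
sqrt(44568 + X*(l(-2, 0) + J)**2) = sqrt(44568 + 100*(1 + 2/3)**2) = sqrt(44568 + 100*(5/3)**2) = sqrt(44568 + 100*(25/9)) = sqrt(44568 + 2500/9) = sqrt(403612/9) = 2*sqrt(100903)/3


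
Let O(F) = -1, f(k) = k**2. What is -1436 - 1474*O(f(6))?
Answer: 38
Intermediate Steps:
-1436 - 1474*O(f(6)) = -1436 - 1474*(-1) = -1436 + 1474 = 38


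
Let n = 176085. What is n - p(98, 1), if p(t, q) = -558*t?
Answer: 230769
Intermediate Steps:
n - p(98, 1) = 176085 - (-558)*98 = 176085 - 1*(-54684) = 176085 + 54684 = 230769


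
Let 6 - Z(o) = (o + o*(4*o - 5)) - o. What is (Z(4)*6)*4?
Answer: -912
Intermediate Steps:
Z(o) = 6 - o*(-5 + 4*o) (Z(o) = 6 - ((o + o*(4*o - 5)) - o) = 6 - ((o + o*(-5 + 4*o)) - o) = 6 - o*(-5 + 4*o))
(Z(4)*6)*4 = ((6 - 4*4² + 5*4)*6)*4 = ((6 - 4*16 + 20)*6)*4 = ((6 - 64 + 20)*6)*4 = -38*6*4 = -228*4 = -912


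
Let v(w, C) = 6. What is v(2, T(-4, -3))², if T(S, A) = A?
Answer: 36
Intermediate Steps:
v(2, T(-4, -3))² = 6² = 36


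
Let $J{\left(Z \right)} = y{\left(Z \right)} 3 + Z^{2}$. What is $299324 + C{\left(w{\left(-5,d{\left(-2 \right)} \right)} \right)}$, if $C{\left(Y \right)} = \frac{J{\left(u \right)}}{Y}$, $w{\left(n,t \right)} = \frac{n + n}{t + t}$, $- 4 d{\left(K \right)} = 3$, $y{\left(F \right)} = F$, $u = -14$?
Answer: $\frac{2993471}{10} \approx 2.9935 \cdot 10^{5}$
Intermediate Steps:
$d{\left(K \right)} = - \frac{3}{4}$ ($d{\left(K \right)} = \left(- \frac{1}{4}\right) 3 = - \frac{3}{4}$)
$J{\left(Z \right)} = Z^{2} + 3 Z$ ($J{\left(Z \right)} = Z 3 + Z^{2} = 3 Z + Z^{2} = Z^{2} + 3 Z$)
$w{\left(n,t \right)} = \frac{n}{t}$ ($w{\left(n,t \right)} = \frac{2 n}{2 t} = 2 n \frac{1}{2 t} = \frac{n}{t}$)
$C{\left(Y \right)} = \frac{154}{Y}$ ($C{\left(Y \right)} = \frac{\left(-14\right) \left(3 - 14\right)}{Y} = \frac{\left(-14\right) \left(-11\right)}{Y} = \frac{154}{Y}$)
$299324 + C{\left(w{\left(-5,d{\left(-2 \right)} \right)} \right)} = 299324 + \frac{154}{\left(-5\right) \frac{1}{- \frac{3}{4}}} = 299324 + \frac{154}{\left(-5\right) \left(- \frac{4}{3}\right)} = 299324 + \frac{154}{\frac{20}{3}} = 299324 + 154 \cdot \frac{3}{20} = 299324 + \frac{231}{10} = \frac{2993471}{10}$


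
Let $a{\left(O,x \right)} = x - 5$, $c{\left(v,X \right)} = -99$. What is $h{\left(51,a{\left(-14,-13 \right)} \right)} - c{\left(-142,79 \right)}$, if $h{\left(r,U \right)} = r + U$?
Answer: $132$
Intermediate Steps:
$a{\left(O,x \right)} = -5 + x$
$h{\left(r,U \right)} = U + r$
$h{\left(51,a{\left(-14,-13 \right)} \right)} - c{\left(-142,79 \right)} = \left(\left(-5 - 13\right) + 51\right) - -99 = \left(-18 + 51\right) + 99 = 33 + 99 = 132$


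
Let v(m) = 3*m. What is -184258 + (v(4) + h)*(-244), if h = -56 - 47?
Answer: -162054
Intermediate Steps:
h = -103
-184258 + (v(4) + h)*(-244) = -184258 + (3*4 - 103)*(-244) = -184258 + (12 - 103)*(-244) = -184258 - 91*(-244) = -184258 + 22204 = -162054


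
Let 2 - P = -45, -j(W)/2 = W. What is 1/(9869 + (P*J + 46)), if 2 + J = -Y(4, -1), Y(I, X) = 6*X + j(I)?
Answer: 1/10479 ≈ 9.5429e-5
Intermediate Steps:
j(W) = -2*W
Y(I, X) = -2*I + 6*X (Y(I, X) = 6*X - 2*I = -2*I + 6*X)
P = 47 (P = 2 - 1*(-45) = 2 + 45 = 47)
J = 12 (J = -2 - (-2*4 + 6*(-1)) = -2 - (-8 - 6) = -2 - 1*(-14) = -2 + 14 = 12)
1/(9869 + (P*J + 46)) = 1/(9869 + (47*12 + 46)) = 1/(9869 + (564 + 46)) = 1/(9869 + 610) = 1/10479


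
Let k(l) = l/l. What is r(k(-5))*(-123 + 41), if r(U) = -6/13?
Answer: 492/13 ≈ 37.846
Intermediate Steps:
k(l) = 1
r(U) = -6/13 (r(U) = -6*1/13 = -6/13)
r(k(-5))*(-123 + 41) = -6*(-123 + 41)/13 = -6/13*(-82) = 492/13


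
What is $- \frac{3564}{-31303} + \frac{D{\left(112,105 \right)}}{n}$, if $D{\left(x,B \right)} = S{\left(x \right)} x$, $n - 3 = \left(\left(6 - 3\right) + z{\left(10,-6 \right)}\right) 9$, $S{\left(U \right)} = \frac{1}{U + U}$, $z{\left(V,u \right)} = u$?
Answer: $\frac{139769}{1502544} \approx 0.093022$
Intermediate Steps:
$S{\left(U \right)} = \frac{1}{2 U}$
$n = -24$ ($n = 3 + \left(\left(6 - 3\right) - 6\right) 9 = 3 + \left(3 - 6\right) 9 = 3 - 27 = -24$)
$D{\left(x,B \right)} = \frac{1}{2}$ ($D{\left(x,B \right)} = \frac{1}{2 x} x = \frac{1}{2}$)
$- \frac{3564}{-31303} + \frac{D{\left(112,105 \right)}}{n} = - \frac{3564}{-31303} + \frac{1}{2 \left(-24\right)} = \left(-3564\right) \left(- \frac{1}{31303}\right) + \frac{1}{2} \left(- \frac{1}{24}\right) = \frac{3564}{31303} - \frac{1}{48} = \frac{139769}{1502544}$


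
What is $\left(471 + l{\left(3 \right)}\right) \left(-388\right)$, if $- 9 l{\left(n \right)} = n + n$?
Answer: $- \frac{547468}{3} \approx -1.8249 \cdot 10^{5}$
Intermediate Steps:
$l{\left(n \right)} = - \frac{2 n}{9}$ ($l{\left(n \right)} = - \frac{n + n}{9} = - \frac{2 n}{9}$)
$\left(471 + l{\left(3 \right)}\right) \left(-388\right) = \left(471 - \frac{2}{3}\right) \left(-388\right) = \frac{1411}{3} \left(-388\right) = - \frac{547468}{3}$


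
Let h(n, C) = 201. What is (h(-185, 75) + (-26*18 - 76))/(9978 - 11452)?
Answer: 343/1474 ≈ 0.23270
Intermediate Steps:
(h(-185, 75) + (-26*18 - 76))/(9978 - 11452) = (201 + (-26*18 - 76))/(9978 - 11452) = (201 + (-468 - 76))/(-1474) = (201 - 544)*(-1/1474) = -343*(-1/1474) = 343/1474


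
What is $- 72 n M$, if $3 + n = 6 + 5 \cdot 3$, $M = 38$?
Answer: $-49248$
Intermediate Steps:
$n = 18$ ($n = -3 + \left(6 + 5 \cdot 3\right) = -3 + \left(6 + 15\right) = -3 + 21 = 18$)
$- 72 n M = \left(-72\right) 18 \cdot 38 = \left(-1296\right) 38 = -49248$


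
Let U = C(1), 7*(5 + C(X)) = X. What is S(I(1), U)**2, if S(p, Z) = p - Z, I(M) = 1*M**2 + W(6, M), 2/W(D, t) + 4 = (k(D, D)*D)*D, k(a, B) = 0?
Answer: 5625/196 ≈ 28.699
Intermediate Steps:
C(X) = -5 + X/7
U = -34/7 (U = -5 + (1/7)*1 = -5 + 1/7 = -34/7 ≈ -4.8571)
W(D, t) = -1/2 (W(D, t) = 2/(-4 + (0*D)*D) = 2/(-4 + 0*D) = 2/(-4 + 0) = 2/(-4) = 2*(-1/4) = -1/2)
I(M) = -1/2 + M**2 (I(M) = 1*M**2 - 1/2 = M**2 - 1/2 = -1/2 + M**2)
S(I(1), U)**2 = ((-1/2 + 1**2) - 1*(-34/7))**2 = ((-1/2 + 1) + 34/7)**2 = (1/2 + 34/7)**2 = (75/14)**2 = 5625/196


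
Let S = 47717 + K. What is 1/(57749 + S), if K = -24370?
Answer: 1/81096 ≈ 1.2331e-5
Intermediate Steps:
S = 23347 (S = 47717 - 24370 = 23347)
1/(57749 + S) = 1/(57749 + 23347) = 1/81096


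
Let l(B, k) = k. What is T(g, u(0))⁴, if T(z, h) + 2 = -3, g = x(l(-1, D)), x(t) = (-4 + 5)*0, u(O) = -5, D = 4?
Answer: 625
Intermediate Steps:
x(t) = 0 (x(t) = 1*0 = 0)
g = 0
T(z, h) = -5 (T(z, h) = -2 - 3 = -5)
T(g, u(0))⁴ = (-5)⁴ = 625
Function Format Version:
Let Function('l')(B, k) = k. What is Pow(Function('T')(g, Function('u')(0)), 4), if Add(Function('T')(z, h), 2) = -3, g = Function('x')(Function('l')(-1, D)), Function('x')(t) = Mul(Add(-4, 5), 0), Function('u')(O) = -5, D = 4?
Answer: 625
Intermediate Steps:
Function('x')(t) = 0 (Function('x')(t) = Mul(1, 0) = 0)
g = 0
Function('T')(z, h) = -5 (Function('T')(z, h) = Add(-2, -3) = -5)
Pow(Function('T')(g, Function('u')(0)), 4) = Pow(-5, 4) = 625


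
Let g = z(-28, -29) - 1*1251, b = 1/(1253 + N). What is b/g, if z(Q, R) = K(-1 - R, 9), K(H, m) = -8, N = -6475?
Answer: 1/6574498 ≈ 1.5210e-7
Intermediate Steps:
z(Q, R) = -8
b = -1/5222 (b = 1/(1253 - 6475) = 1/(-5222) = -1/5222 ≈ -0.00019150)
g = -1259 (g = -8 - 1*1251 = -8 - 1251 = -1259)
b/g = -1/5222/(-1259) = -1/5222*(-1/1259) = 1/6574498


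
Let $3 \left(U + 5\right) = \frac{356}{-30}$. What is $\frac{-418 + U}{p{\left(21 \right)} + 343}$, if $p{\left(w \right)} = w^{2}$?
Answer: $- \frac{19213}{35280} \approx -0.54459$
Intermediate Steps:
$U = - \frac{403}{45}$ ($U = -5 + \frac{356 \frac{1}{-30}}{3} = -5 + \frac{356 \left(- \frac{1}{30}\right)}{3} = -5 + \frac{1}{3} \left(- \frac{178}{15}\right) = -5 - \frac{178}{45} = - \frac{403}{45} \approx -8.9556$)
$\frac{-418 + U}{p{\left(21 \right)} + 343} = \frac{-418 - \frac{403}{45}}{21^{2} + 343} = \frac{1}{441 + 343} \left(- \frac{19213}{45}\right) = \frac{1}{784} \left(- \frac{19213}{45}\right) = - \frac{19213}{35280}$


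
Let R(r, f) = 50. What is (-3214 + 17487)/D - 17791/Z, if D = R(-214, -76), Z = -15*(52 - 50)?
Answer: 65887/75 ≈ 878.49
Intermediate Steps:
Z = -30 (Z = -15*2 = -30)
D = 50
(-3214 + 17487)/D - 17791/Z = (-3214 + 17487)/50 - 17791/(-30) = 14273*(1/50) - 17791*(-1/30) = 14273/50 + 17791/30 = 65887/75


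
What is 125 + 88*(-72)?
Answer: -6211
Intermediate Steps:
125 + 88*(-72) = 125 - 6336 = -6211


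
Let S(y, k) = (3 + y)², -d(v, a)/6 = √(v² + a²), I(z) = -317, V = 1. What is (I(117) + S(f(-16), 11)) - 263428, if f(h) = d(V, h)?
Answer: -254484 - 36*√257 ≈ -2.5506e+5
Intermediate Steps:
d(v, a) = -6*√(a² + v²) (d(v, a) = -6*√(v² + a²) = -6*√(a² + v²))
f(h) = -6*√(1 + h²) (f(h) = -6*√(h² + 1²) = -6*√(h² + 1) = -6*√(1 + h²))
(I(117) + S(f(-16), 11)) - 263428 = (-317 + (3 - 6*√(1 + (-16)²))²) - 263428 = (-317 + (3 - 6*√(1 + 256))²) - 263428 = (-317 + (3 - 6*√257)²) - 263428 = -263745 + (3 - 6*√257)²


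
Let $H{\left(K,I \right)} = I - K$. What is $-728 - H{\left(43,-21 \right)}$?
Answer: $-664$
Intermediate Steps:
$-728 - H{\left(43,-21 \right)} = -728 - \left(-21 - 43\right) = -728 - -64 = -728 + 64 = -664$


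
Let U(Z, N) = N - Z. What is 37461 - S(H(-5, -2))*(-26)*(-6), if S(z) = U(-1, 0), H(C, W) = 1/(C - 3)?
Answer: 37305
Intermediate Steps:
H(C, W) = 1/(-3 + C)
S(z) = 1 (S(z) = 0 - 1*(-1) = 0 + 1 = 1)
37461 - S(H(-5, -2))*(-26)*(-6) = 37461 - 1*(-26)*(-6) = 37461 - (-26)*(-6) = 37461 - 1*156 = 37461 - 156 = 37305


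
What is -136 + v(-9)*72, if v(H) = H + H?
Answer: -1432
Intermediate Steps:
v(H) = 2*H
-136 + v(-9)*72 = -136 + (2*(-9))*72 = -136 - 18*72 = -136 - 1296 = -1432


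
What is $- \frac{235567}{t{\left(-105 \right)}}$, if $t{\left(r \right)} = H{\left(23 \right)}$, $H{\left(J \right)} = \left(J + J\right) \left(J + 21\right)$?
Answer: $- \frac{235567}{2024} \approx -116.39$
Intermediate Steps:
$H{\left(J \right)} = 2 J \left(21 + J\right)$
$t{\left(r \right)} = 2024$ ($t{\left(r \right)} = 2 \cdot 23 \left(21 + 23\right) = 2 \cdot 23 \cdot 44 = 2024$)
$- \frac{235567}{t{\left(-105 \right)}} = - \frac{235567}{2024}$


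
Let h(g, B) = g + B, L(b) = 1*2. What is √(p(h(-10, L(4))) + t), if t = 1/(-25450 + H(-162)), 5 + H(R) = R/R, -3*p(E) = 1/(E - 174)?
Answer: √128020893/267267 ≈ 0.042335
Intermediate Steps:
L(b) = 2
h(g, B) = B + g
p(E) = -1/(3*(-174 + E)) (p(E) = -1/(3*(E - 174)) = -1/(3*(-174 + E)))
H(R) = -4 (H(R) = -5 + R/R = -5 + 1 = -4)
t = -1/25454 (t = 1/(-25450 - 4) = 1/(-25454) = -1/25454 ≈ -3.9287e-5)
√(p(h(-10, L(4))) + t) = √(-1/(-522 + 3*(2 - 10)) - 1/25454) = √(-1/(-522 + 3*(-8)) - 1/25454) = √(-1/(-522 - 24) - 1/25454) = √(-1/(-546) - 1/25454) = √(-1*(-1/546) - 1/25454) = √(1/546 - 1/25454) = √(479/267267) = √128020893/267267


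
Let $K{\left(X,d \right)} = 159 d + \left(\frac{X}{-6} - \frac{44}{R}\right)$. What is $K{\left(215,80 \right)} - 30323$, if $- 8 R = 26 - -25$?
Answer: $- \frac{1798457}{102} \approx -17632.0$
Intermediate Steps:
$R = - \frac{51}{8}$ ($R = - \frac{26 - -25}{8} = - \frac{26 + 25}{8} = \left(- \frac{1}{8}\right) 51 = - \frac{51}{8} \approx -6.375$)
$K{\left(X,d \right)} = \frac{352}{51} + 159 d - \frac{X}{6}$ ($K{\left(X,d \right)} = 159 d + \left(\frac{X}{-6} - \frac{44}{- \frac{51}{8}}\right) = 159 d + \left(X \left(- \frac{1}{6}\right) - - \frac{352}{51}\right) = 159 d - \left(- \frac{352}{51} + \frac{X}{6}\right) = \frac{352}{51} + 159 d - \frac{X}{6}$)
$K{\left(215,80 \right)} - 30323 = \left(\frac{352}{51} + 159 \cdot 80 - \frac{215}{6}\right) - 30323 = \left(\frac{352}{51} + 12720 - \frac{215}{6}\right) - 30323 = \frac{1294489}{102} - 30323 = - \frac{1798457}{102}$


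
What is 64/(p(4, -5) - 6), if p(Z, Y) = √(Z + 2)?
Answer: -64/5 - 32*√6/15 ≈ -18.026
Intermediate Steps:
p(Z, Y) = √(2 + Z)
64/(p(4, -5) - 6) = 64/(√(2 + 4) - 6) = 64/(√6 - 6) = 64/(-6 + √6)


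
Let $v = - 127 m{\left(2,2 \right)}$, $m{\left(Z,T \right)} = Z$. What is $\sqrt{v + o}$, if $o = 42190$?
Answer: $4 \sqrt{2621} \approx 204.78$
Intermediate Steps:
$v = -254$ ($v = \left(-127\right) 2 = -254$)
$\sqrt{v + o} = \sqrt{-254 + 42190} = \sqrt{41936} = 4 \sqrt{2621}$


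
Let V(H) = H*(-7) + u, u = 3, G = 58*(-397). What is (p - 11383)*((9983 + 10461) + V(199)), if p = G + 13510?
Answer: -398209546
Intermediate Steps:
G = -23026
V(H) = 3 - 7*H (V(H) = H*(-7) + 3 = -7*H + 3 = 3 - 7*H)
p = -9516 (p = -23026 + 13510 = -9516)
(p - 11383)*((9983 + 10461) + V(199)) = (-9516 - 11383)*((9983 + 10461) + (3 - 7*199)) = -20899*(20444 + (3 - 1393)) = -20899*(20444 - 1390) = -20899*19054 = -398209546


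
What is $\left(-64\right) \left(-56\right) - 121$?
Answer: $3463$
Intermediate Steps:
$\left(-64\right) \left(-56\right) - 121 = 3584 - 121 = 3463$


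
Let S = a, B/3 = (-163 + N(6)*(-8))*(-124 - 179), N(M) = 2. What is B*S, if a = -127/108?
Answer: -2296033/12 ≈ -1.9134e+5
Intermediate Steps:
a = -127/108 (a = -127*1/108 = -127/108 ≈ -1.1759)
B = 162711 (B = 3*((-163 + 2*(-8))*(-124 - 179)) = 3*((-163 - 16)*(-303)) = 3*(-179*(-303)) = 3*54237 = 162711)
S = -127/108 ≈ -1.1759
B*S = 162711*(-127/108) = -2296033/12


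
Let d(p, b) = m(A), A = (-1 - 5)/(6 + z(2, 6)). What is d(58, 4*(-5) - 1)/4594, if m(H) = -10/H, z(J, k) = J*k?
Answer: 15/2297 ≈ 0.0065303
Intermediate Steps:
A = -1/3 (A = (-1 - 5)/(6 + 2*6) = -6/(6 + 12) = -6/18 = -6*1/18 = -1/3 ≈ -0.33333)
d(p, b) = 30 (d(p, b) = -10/(-1/3) = -10*(-3) = 30)
d(58, 4*(-5) - 1)/4594 = 30/4594 = 30*(1/4594) = 15/2297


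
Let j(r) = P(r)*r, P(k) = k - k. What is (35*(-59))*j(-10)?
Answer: 0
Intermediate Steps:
P(k) = 0
j(r) = 0 (j(r) = 0*r = 0)
(35*(-59))*j(-10) = (35*(-59))*0 = -2065*0 = 0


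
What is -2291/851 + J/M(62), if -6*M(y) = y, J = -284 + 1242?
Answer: -2516795/26381 ≈ -95.402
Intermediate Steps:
J = 958
M(y) = -y/6
-2291/851 + J/M(62) = -2291/851 + 958/((-⅙*62)) = -2291*1/851 + 958/(-31/3) = -2291/851 + 958*(-3/31) = -2291/851 - 2874/31 = -2516795/26381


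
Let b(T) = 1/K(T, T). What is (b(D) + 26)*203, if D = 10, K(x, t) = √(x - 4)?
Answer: 5278 + 203*√6/6 ≈ 5360.9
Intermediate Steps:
K(x, t) = √(-4 + x)
b(T) = (-4 + T)^(-½) (b(T) = 1/(√(-4 + T)) = (-4 + T)^(-½))
(b(D) + 26)*203 = ((-4 + 10)^(-½) + 26)*203 = (6^(-½) + 26)*203 = (√6/6 + 26)*203 = (26 + √6/6)*203 = 5278 + 203*√6/6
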